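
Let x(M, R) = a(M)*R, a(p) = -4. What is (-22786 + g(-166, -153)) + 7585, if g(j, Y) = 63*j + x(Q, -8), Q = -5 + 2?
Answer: -25627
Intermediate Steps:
Q = -3
x(M, R) = -4*R
g(j, Y) = 32 + 63*j (g(j, Y) = 63*j - 4*(-8) = 63*j + 32 = 32 + 63*j)
(-22786 + g(-166, -153)) + 7585 = (-22786 + (32 + 63*(-166))) + 7585 = (-22786 + (32 - 10458)) + 7585 = (-22786 - 10426) + 7585 = -33212 + 7585 = -25627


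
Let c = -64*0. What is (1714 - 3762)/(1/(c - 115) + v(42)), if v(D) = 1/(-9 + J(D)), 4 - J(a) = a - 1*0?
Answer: 5534720/81 ≈ 68330.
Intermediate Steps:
J(a) = 4 - a (J(a) = 4 - (a - 1*0) = 4 - (a + 0) = 4 - a)
v(D) = 1/(-5 - D) (v(D) = 1/(-9 + (4 - D)) = 1/(-5 - D))
c = 0
(1714 - 3762)/(1/(c - 115) + v(42)) = (1714 - 3762)/(1/(0 - 115) - 1/(5 + 42)) = -2048/(1/(-115) - 1/47) = -2048/(-1/115 - 1*1/47) = -2048/(-1/115 - 1/47) = -2048/(-162/5405) = -2048*(-5405/162) = 5534720/81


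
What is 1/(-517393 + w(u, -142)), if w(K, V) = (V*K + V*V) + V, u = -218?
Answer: -1/466415 ≈ -2.1440e-6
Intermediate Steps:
w(K, V) = V + V**2 + K*V (w(K, V) = (K*V + V**2) + V = (V**2 + K*V) + V = V + V**2 + K*V)
1/(-517393 + w(u, -142)) = 1/(-517393 - 142*(1 - 218 - 142)) = 1/(-517393 - 142*(-359)) = 1/(-517393 + 50978) = 1/(-466415) = -1/466415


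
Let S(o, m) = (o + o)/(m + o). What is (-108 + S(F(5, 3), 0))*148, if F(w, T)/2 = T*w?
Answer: -15688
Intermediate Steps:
F(w, T) = 2*T*w (F(w, T) = 2*(T*w) = 2*T*w)
S(o, m) = 2*o/(m + o) (S(o, m) = (2*o)/(m + o) = 2*o/(m + o))
(-108 + S(F(5, 3), 0))*148 = (-108 + 2*(2*3*5)/(0 + 2*3*5))*148 = (-108 + 2*30/(0 + 30))*148 = (-108 + 2*30/30)*148 = (-108 + 2*30*(1/30))*148 = (-108 + 2)*148 = -106*148 = -15688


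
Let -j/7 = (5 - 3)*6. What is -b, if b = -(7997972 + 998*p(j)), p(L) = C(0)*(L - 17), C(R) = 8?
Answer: 7191588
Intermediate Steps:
j = -84 (j = -7*(5 - 3)*6 = -14*6 = -7*12 = -84)
p(L) = -136 + 8*L (p(L) = 8*(L - 17) = 8*(-17 + L) = -136 + 8*L)
b = -7191588 (b = -(7862244 - 670656) = -998/(1/(8014 + (-136 - 672))) = -998/(1/(8014 - 808)) = -998/(1/7206) = -998/1/7206 = -998*7206 = -7191588)
-b = -1*(-7191588) = 7191588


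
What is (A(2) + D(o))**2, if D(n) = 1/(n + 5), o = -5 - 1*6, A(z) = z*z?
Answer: 529/36 ≈ 14.694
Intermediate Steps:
A(z) = z**2
o = -11 (o = -5 - 6 = -11)
D(n) = 1/(5 + n)
(A(2) + D(o))**2 = (2**2 + 1/(5 - 11))**2 = (4 + 1/(-6))**2 = (4 - 1/6)**2 = (23/6)**2 = 529/36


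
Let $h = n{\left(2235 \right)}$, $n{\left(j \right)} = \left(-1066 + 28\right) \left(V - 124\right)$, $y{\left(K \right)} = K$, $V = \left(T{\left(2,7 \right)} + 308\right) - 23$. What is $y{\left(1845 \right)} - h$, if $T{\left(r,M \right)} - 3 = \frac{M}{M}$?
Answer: $173115$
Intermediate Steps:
$T{\left(r,M \right)} = 4$ ($T{\left(r,M \right)} = 3 + \frac{M}{M} = 3 + 1 = 4$)
$V = 289$ ($V = \left(4 + 308\right) - 23 = 312 - 23 = 289$)
$n{\left(j \right)} = -171270$ ($n{\left(j \right)} = \left(-1066 + 28\right) \left(289 - 124\right) = \left(-1038\right) 165 = -171270$)
$h = -171270$
$y{\left(1845 \right)} - h = 1845 - -171270 = 1845 + 171270 = 173115$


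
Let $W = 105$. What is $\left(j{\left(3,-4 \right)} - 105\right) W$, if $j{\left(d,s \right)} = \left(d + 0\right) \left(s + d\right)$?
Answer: $-11340$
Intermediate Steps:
$j{\left(d,s \right)} = d \left(d + s\right)$
$\left(j{\left(3,-4 \right)} - 105\right) W = \left(3 \left(3 - 4\right) - 105\right) 105 = \left(3 \left(-1\right) - 105\right) 105 = \left(-3 - 105\right) 105 = \left(-108\right) 105 = -11340$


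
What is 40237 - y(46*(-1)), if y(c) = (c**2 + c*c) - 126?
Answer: 36131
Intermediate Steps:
y(c) = -126 + 2*c**2 (y(c) = (c**2 + c**2) - 126 = 2*c**2 - 126 = -126 + 2*c**2)
40237 - y(46*(-1)) = 40237 - (-126 + 2*(46*(-1))**2) = 40237 - (-126 + 2*(-46)**2) = 40237 - (-126 + 2*2116) = 40237 - (-126 + 4232) = 40237 - 1*4106 = 40237 - 4106 = 36131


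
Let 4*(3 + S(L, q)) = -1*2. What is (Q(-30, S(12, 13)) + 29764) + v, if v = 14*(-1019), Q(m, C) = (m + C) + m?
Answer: 30869/2 ≈ 15435.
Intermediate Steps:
S(L, q) = -7/2 (S(L, q) = -3 + (-1*2)/4 = -3 + (1/4)*(-2) = -3 - 1/2 = -7/2)
Q(m, C) = C + 2*m (Q(m, C) = (C + m) + m = C + 2*m)
v = -14266
(Q(-30, S(12, 13)) + 29764) + v = ((-7/2 + 2*(-30)) + 29764) - 14266 = ((-7/2 - 60) + 29764) - 14266 = (-127/2 + 29764) - 14266 = 59401/2 - 14266 = 30869/2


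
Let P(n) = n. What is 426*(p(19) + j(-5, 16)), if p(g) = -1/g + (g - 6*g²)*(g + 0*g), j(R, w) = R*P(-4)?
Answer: -330017088/19 ≈ -1.7369e+7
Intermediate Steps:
j(R, w) = -4*R (j(R, w) = R*(-4) = -4*R)
p(g) = -1/g + g*(g - 6*g²) (p(g) = -1/g + (g - 6*g²)*(g + 0) = -1/g + (g - 6*g²)*g = -1/g + g*(g - 6*g²))
426*(p(19) + j(-5, 16)) = 426*((-1 + 19³*(1 - 6*19))/19 - 4*(-5)) = 426*((-1 + 6859*(1 - 114))/19 + 20) = 426*((-1 + 6859*(-113))/19 + 20) = 426*((-1 - 775067)/19 + 20) = 426*((1/19)*(-775068) + 20) = 426*(-775068/19 + 20) = 426*(-774688/19) = -330017088/19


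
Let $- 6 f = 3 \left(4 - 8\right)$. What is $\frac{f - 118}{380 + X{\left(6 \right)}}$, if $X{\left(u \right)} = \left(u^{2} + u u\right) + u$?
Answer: $- \frac{58}{229} \approx -0.25327$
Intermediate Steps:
$f = 2$ ($f = - \frac{3 \left(4 - 8\right)}{6} = - \frac{3 \left(-4\right)}{6} = \left(- \frac{1}{6}\right) \left(-12\right) = 2$)
$X{\left(u \right)} = u + 2 u^{2}$ ($X{\left(u \right)} = \left(u^{2} + u^{2}\right) + u = 2 u^{2} + u = u + 2 u^{2}$)
$\frac{f - 118}{380 + X{\left(6 \right)}} = \frac{2 - 118}{380 + 6 \left(1 + 2 \cdot 6\right)} = - \frac{116}{380 + 6 \left(1 + 12\right)} = - \frac{116}{380 + 6 \cdot 13} = - \frac{116}{380 + 78} = - \frac{116}{458} = \left(-116\right) \frac{1}{458} = - \frac{58}{229}$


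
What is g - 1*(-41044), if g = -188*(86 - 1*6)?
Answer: 26004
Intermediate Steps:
g = -15040 (g = -188*(86 - 6) = -188*80 = -15040)
g - 1*(-41044) = -15040 - 1*(-41044) = -15040 + 41044 = 26004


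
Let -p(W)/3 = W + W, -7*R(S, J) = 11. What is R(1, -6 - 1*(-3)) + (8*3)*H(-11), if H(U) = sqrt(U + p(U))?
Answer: -11/7 + 24*sqrt(55) ≈ 176.42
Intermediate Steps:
R(S, J) = -11/7 (R(S, J) = -1/7*11 = -11/7)
p(W) = -6*W (p(W) = -3*(W + W) = -6*W)
H(U) = sqrt(5)*sqrt(-U) (H(U) = sqrt(U - 6*U) = sqrt(-5*U) = sqrt(5)*sqrt(-U))
R(1, -6 - 1*(-3)) + (8*3)*H(-11) = -11/7 + (8*3)*(sqrt(5)*sqrt(-1*(-11))) = -11/7 + 24*(sqrt(5)*sqrt(11)) = -11/7 + 24*sqrt(55)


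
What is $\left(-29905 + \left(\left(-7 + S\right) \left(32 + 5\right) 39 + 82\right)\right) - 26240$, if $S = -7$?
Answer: $-76265$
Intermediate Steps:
$\left(-29905 + \left(\left(-7 + S\right) \left(32 + 5\right) 39 + 82\right)\right) - 26240 = \left(-29905 + \left(\left(-7 - 7\right) \left(32 + 5\right) 39 + 82\right)\right) - 26240 = \left(-29905 + \left(\left(-14\right) 37 \cdot 39 + 82\right)\right) - 26240 = \left(-29905 + \left(\left(-518\right) 39 + 82\right)\right) - 26240 = \left(-29905 + \left(-20202 + 82\right)\right) - 26240 = \left(-29905 - 20120\right) - 26240 = -50025 - 26240 = -76265$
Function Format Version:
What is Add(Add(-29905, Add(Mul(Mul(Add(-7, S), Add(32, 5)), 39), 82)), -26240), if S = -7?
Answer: -76265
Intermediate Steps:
Add(Add(-29905, Add(Mul(Mul(Add(-7, S), Add(32, 5)), 39), 82)), -26240) = Add(Add(-29905, Add(Mul(Mul(Add(-7, -7), Add(32, 5)), 39), 82)), -26240) = Add(Add(-29905, Add(Mul(Mul(-14, 37), 39), 82)), -26240) = Add(Add(-29905, Add(Mul(-518, 39), 82)), -26240) = Add(Add(-29905, Add(-20202, 82)), -26240) = Add(Add(-29905, -20120), -26240) = Add(-50025, -26240) = -76265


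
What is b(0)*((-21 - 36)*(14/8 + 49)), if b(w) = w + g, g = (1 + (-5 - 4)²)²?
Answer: -19450851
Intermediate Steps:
g = 6724 (g = (1 + (-9)²)² = (1 + 81)² = 82² = 6724)
b(w) = 6724 + w (b(w) = w + 6724 = 6724 + w)
b(0)*((-21 - 36)*(14/8 + 49)) = (6724 + 0)*((-21 - 36)*(14/8 + 49)) = 6724*(-57*(14*(⅛) + 49)) = 6724*(-57*(7/4 + 49)) = 6724*(-57*203/4) = 6724*(-11571/4) = -19450851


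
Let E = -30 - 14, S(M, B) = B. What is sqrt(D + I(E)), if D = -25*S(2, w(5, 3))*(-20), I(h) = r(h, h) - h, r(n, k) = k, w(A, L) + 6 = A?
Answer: 10*I*sqrt(5) ≈ 22.361*I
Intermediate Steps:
w(A, L) = -6 + A
E = -44 (E = -30 - 1*14 = -30 - 14 = -44)
I(h) = 0 (I(h) = h - h = 0)
D = -500 (D = -25*(-6 + 5)*(-20) = -25*(-1)*(-20) = 25*(-20) = -500)
sqrt(D + I(E)) = sqrt(-500 + 0) = sqrt(-500) = 10*I*sqrt(5)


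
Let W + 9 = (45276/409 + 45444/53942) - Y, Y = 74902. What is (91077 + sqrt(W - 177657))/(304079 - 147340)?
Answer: 91077/156739 + I*sqrt(626947419564034438)/247001385103 ≈ 0.58107 + 0.0032056*I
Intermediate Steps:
W = -117874745905/1575877 (W = -9 + ((45276/409 + 45444/53942) - 1*74902) = -9 + ((45276*(1/409) + 45444*(1/53942)) - 74902) = -9 + ((45276/409 + 3246/3853) - 74902) = -9 + (175776042/1575877 - 74902) = -9 - 117860563012/1575877 = -117874745905/1575877 ≈ -74800.)
(91077 + sqrt(W - 177657))/(304079 - 147340) = (91077 + sqrt(-117874745905/1575877 - 177657))/(304079 - 147340) = (91077 + sqrt(-397840326094/1575877))/156739 = (91077 + I*sqrt(626947419564034438)/1575877)*(1/156739) = 91077/156739 + I*sqrt(626947419564034438)/247001385103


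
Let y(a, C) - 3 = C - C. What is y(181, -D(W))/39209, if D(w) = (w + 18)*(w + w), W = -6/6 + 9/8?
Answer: 3/39209 ≈ 7.6513e-5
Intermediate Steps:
W = ⅛ (W = -6*⅙ + 9*(⅛) = -1 + 9/8 = ⅛ ≈ 0.12500)
D(w) = 2*w*(18 + w) (D(w) = (18 + w)*(2*w) = 2*w*(18 + w))
y(a, C) = 3 (y(a, C) = 3 + (C - C) = 3 + 0 = 3)
y(181, -D(W))/39209 = 3/39209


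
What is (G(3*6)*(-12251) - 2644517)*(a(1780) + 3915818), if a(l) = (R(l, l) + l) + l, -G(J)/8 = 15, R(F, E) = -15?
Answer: -4602888149111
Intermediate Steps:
G(J) = -120 (G(J) = -8*15 = -120)
a(l) = -15 + 2*l (a(l) = (-15 + l) + l = -15 + 2*l)
(G(3*6)*(-12251) - 2644517)*(a(1780) + 3915818) = (-120*(-12251) - 2644517)*((-15 + 2*1780) + 3915818) = (1470120 - 2644517)*((-15 + 3560) + 3915818) = -1174397*(3545 + 3915818) = -1174397*3919363 = -4602888149111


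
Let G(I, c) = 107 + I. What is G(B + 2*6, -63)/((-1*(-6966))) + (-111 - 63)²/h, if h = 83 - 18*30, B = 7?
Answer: -11713613/176859 ≈ -66.231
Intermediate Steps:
h = -457 (h = 83 - 540 = -457)
G(B + 2*6, -63)/((-1*(-6966))) + (-111 - 63)²/h = (107 + (7 + 2*6))/((-1*(-6966))) + (-111 - 63)²/(-457) = (107 + (7 + 12))/6966 + (-174)²*(-1/457) = (107 + 19)*(1/6966) + 30276*(-1/457) = 126*(1/6966) - 30276/457 = 7/387 - 30276/457 = -11713613/176859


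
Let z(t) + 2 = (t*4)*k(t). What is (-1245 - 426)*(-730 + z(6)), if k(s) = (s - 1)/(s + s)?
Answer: 1206462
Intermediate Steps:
k(s) = (-1 + s)/(2*s) (k(s) = (-1 + s)/((2*s)) = (-1 + s)*(1/(2*s)) = (-1 + s)/(2*s))
z(t) = -4 + 2*t (z(t) = -2 + (t*4)*((-1 + t)/(2*t)) = -2 + (4*t)*((-1 + t)/(2*t)) = -2 + (-2 + 2*t) = -4 + 2*t)
(-1245 - 426)*(-730 + z(6)) = (-1245 - 426)*(-730 + (-4 + 2*6)) = -1671*(-730 + (-4 + 12)) = -1671*(-730 + 8) = -1671*(-722) = 1206462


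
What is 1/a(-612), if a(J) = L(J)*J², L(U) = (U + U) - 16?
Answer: -1/464434560 ≈ -2.1532e-9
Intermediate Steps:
L(U) = -16 + 2*U (L(U) = 2*U - 16 = -16 + 2*U)
a(J) = J²*(-16 + 2*J) (a(J) = (-16 + 2*J)*J² = J²*(-16 + 2*J))
1/a(-612) = 1/(2*(-612)²*(-8 - 612)) = 1/(2*374544*(-620)) = 1/(-464434560) = -1/464434560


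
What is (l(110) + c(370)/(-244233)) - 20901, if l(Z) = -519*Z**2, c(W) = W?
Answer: -1538863531003/244233 ≈ -6.3008e+6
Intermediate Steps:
(l(110) + c(370)/(-244233)) - 20901 = (-519*110**2 + 370/(-244233)) - 20901 = (-519*12100 + 370*(-1/244233)) - 20901 = (-6279900 - 370/244233) - 20901 = -1533758817070/244233 - 20901 = -1538863531003/244233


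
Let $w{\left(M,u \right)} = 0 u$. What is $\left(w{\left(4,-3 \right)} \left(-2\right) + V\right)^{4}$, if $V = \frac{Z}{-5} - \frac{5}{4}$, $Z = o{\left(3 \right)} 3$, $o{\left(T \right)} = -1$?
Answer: $\frac{28561}{160000} \approx 0.17851$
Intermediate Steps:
$Z = -3$ ($Z = \left(-1\right) 3 = -3$)
$w{\left(M,u \right)} = 0$
$V = - \frac{13}{20}$ ($V = - \frac{3}{-5} - \frac{5}{4} = \left(-3\right) \left(- \frac{1}{5}\right) - \frac{5}{4} = \frac{3}{5} - \frac{5}{4} = - \frac{13}{20} \approx -0.65$)
$\left(w{\left(4,-3 \right)} \left(-2\right) + V\right)^{4} = \left(0 \left(-2\right) - \frac{13}{20}\right)^{4} = \left(0 - \frac{13}{20}\right)^{4} = \left(- \frac{13}{20}\right)^{4} = \frac{28561}{160000}$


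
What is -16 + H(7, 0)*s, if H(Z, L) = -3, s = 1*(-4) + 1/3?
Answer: -5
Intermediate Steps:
s = -11/3 (s = -4 + 1/3 = -11/3 ≈ -3.6667)
-16 + H(7, 0)*s = -16 - 3*(-11/3) = -16 + 11 = -5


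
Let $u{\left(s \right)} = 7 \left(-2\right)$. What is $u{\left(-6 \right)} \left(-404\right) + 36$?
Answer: $5692$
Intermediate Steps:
$u{\left(s \right)} = -14$
$u{\left(-6 \right)} \left(-404\right) + 36 = \left(-14\right) \left(-404\right) + 36 = 5656 + 36 = 5692$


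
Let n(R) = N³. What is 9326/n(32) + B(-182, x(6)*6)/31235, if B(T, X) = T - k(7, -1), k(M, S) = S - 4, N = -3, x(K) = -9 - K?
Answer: -291302389/843345 ≈ -345.41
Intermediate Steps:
k(M, S) = -4 + S
n(R) = -27 (n(R) = (-3)³ = -27)
B(T, X) = 5 + T (B(T, X) = T - (-4 - 1) = T - 1*(-5) = T + 5 = 5 + T)
9326/n(32) + B(-182, x(6)*6)/31235 = 9326/(-27) + (5 - 182)/31235 = 9326*(-1/27) - 177*1/31235 = -9326/27 - 177/31235 = -291302389/843345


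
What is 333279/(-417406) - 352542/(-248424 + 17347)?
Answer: 6376366779/8768447842 ≈ 0.72719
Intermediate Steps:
333279/(-417406) - 352542/(-248424 + 17347) = 333279*(-1/417406) - 352542/(-231077) = -333279/417406 - 352542*(-1/231077) = -333279/417406 + 352542/231077 = 6376366779/8768447842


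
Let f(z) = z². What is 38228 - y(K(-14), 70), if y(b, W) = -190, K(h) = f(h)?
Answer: 38418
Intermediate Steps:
K(h) = h²
38228 - y(K(-14), 70) = 38228 - 1*(-190) = 38228 + 190 = 38418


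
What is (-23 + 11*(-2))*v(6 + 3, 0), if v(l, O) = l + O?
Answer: -405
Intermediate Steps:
v(l, O) = O + l
(-23 + 11*(-2))*v(6 + 3, 0) = (-23 + 11*(-2))*(0 + (6 + 3)) = (-23 - 22)*(0 + 9) = -45*9 = -405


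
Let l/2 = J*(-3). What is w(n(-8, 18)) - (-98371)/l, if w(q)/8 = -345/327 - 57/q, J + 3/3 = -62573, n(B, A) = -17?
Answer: 12971405879/695697732 ≈ 18.645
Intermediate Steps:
J = -62574 (J = -1 - 62573 = -62574)
w(q) = -920/109 - 456/q (w(q) = 8*(-345/327 - 57/q) = 8*(-345*1/327 - 57/q) = 8*(-115/109 - 57/q) = -920/109 - 456/q)
l = 375444 (l = 2*(-62574*(-3)) = 2*187722 = 375444)
w(n(-8, 18)) - (-98371)/l = (-920/109 - 456/(-17)) - (-98371)/375444 = (-920/109 - 456*(-1/17)) - (-98371)/375444 = (-920/109 + 456/17) - 1*(-98371/375444) = 34064/1853 + 98371/375444 = 12971405879/695697732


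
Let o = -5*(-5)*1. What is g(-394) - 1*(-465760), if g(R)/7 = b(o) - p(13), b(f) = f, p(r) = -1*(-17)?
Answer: 465816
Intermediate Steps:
p(r) = 17
o = 25 (o = 25*1 = 25)
g(R) = 56 (g(R) = 7*(25 - 1*17) = 7*(25 - 17) = 7*8 = 56)
g(-394) - 1*(-465760) = 56 - 1*(-465760) = 56 + 465760 = 465816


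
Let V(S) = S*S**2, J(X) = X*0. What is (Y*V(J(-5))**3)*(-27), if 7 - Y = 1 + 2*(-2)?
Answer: 0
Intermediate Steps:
Y = 10 (Y = 7 - (1 + 2*(-2)) = 7 - (1 - 4) = 7 - 1*(-3) = 7 + 3 = 10)
J(X) = 0
V(S) = S**3
(Y*V(J(-5))**3)*(-27) = (10*(0**3)**3)*(-27) = (10*0**3)*(-27) = (10*0)*(-27) = 0*(-27) = 0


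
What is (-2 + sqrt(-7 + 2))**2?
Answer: (2 - I*sqrt(5))**2 ≈ -1.0 - 8.9443*I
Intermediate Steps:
(-2 + sqrt(-7 + 2))**2 = (-2 + sqrt(-5))**2 = (-2 + I*sqrt(5))**2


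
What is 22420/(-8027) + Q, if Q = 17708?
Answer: 142119696/8027 ≈ 17705.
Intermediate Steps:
22420/(-8027) + Q = 22420/(-8027) + 17708 = 22420*(-1/8027) + 17708 = -22420/8027 + 17708 = 142119696/8027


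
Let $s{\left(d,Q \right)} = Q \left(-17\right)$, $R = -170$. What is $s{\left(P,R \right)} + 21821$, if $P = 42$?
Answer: $24711$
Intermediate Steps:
$s{\left(d,Q \right)} = - 17 Q$
$s{\left(P,R \right)} + 21821 = \left(-17\right) \left(-170\right) + 21821 = 2890 + 21821 = 24711$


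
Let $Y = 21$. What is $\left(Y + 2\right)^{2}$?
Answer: $529$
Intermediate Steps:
$\left(Y + 2\right)^{2} = \left(21 + 2\right)^{2} = 23^{2} = 529$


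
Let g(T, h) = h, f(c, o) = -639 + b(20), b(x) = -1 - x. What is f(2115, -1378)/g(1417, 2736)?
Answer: -55/228 ≈ -0.24123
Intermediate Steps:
f(c, o) = -660 (f(c, o) = -639 + (-1 - 1*20) = -639 + (-1 - 20) = -639 - 21 = -660)
f(2115, -1378)/g(1417, 2736) = -660/2736 = -660*1/2736 = -55/228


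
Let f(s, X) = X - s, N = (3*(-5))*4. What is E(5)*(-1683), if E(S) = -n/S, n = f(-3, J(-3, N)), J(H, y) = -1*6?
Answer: -5049/5 ≈ -1009.8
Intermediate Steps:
N = -60 (N = -15*4 = -60)
J(H, y) = -6
n = -3 (n = -6 - 1*(-3) = -6 + 3 = -3)
E(S) = 3/S (E(S) = -(-3)/S = 3/S)
E(5)*(-1683) = (3/5)*(-1683) = (3*(⅕))*(-1683) = (⅗)*(-1683) = -5049/5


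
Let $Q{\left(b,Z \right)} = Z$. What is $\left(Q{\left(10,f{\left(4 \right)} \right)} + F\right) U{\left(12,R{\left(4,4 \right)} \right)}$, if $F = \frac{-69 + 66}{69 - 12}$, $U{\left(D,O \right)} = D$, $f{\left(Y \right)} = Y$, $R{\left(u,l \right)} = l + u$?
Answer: $\frac{900}{19} \approx 47.368$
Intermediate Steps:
$F = - \frac{1}{19}$ ($F = - \frac{3}{57} = \left(-3\right) \frac{1}{57} = - \frac{1}{19} \approx -0.052632$)
$\left(Q{\left(10,f{\left(4 \right)} \right)} + F\right) U{\left(12,R{\left(4,4 \right)} \right)} = \left(4 - \frac{1}{19}\right) 12 = \frac{75}{19} \cdot 12 = \frac{900}{19}$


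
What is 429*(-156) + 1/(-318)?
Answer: -21281833/318 ≈ -66924.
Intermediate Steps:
429*(-156) + 1/(-318) = -66924 - 1/318 = -21281833/318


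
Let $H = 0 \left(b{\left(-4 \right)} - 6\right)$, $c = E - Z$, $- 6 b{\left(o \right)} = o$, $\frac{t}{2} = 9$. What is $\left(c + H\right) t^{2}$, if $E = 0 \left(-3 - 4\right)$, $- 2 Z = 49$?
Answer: $7938$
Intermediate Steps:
$t = 18$ ($t = 2 \cdot 9 = 18$)
$Z = - \frac{49}{2}$ ($Z = \left(- \frac{1}{2}\right) 49 = - \frac{49}{2} \approx -24.5$)
$b{\left(o \right)} = - \frac{o}{6}$
$E = 0$ ($E = 0 \left(-7\right) = 0$)
$c = \frac{49}{2}$ ($c = 0 - - \frac{49}{2} = 0 + \frac{49}{2} = \frac{49}{2} \approx 24.5$)
$H = 0$ ($H = 0 \left(\left(- \frac{1}{6}\right) \left(-4\right) - 6\right) = 0 \left(\frac{2}{3} - 6\right) = 0 \left(- \frac{16}{3}\right) = 0$)
$\left(c + H\right) t^{2} = \left(\frac{49}{2} + 0\right) 18^{2} = \frac{49}{2} \cdot 324 = 7938$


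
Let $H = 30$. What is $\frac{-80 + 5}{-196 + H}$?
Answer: $\frac{75}{166} \approx 0.45181$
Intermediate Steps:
$\frac{-80 + 5}{-196 + H} = \frac{-80 + 5}{-196 + 30} = \frac{1}{-166} \left(-75\right) = \left(- \frac{1}{166}\right) \left(-75\right) = \frac{75}{166}$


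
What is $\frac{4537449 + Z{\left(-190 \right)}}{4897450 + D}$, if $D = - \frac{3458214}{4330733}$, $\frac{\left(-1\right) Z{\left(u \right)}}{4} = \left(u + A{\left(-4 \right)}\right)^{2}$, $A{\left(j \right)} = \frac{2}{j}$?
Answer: $\frac{4755456646776}{5302386218159} \approx 0.89685$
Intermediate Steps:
$Z{\left(u \right)} = - 4 \left(- \frac{1}{2} + u\right)^{2}$ ($Z{\left(u \right)} = - 4 \left(u + \frac{2}{-4}\right)^{2} = - 4 \left(u + 2 \left(- \frac{1}{4}\right)\right)^{2} = - 4 \left(u - \frac{1}{2}\right)^{2} = - 4 \left(- \frac{1}{2} + u\right)^{2}$)
$D = - \frac{3458214}{4330733}$ ($D = \left(-3458214\right) \frac{1}{4330733} = - \frac{3458214}{4330733} \approx -0.79853$)
$\frac{4537449 + Z{\left(-190 \right)}}{4897450 + D} = \frac{4537449 - \left(-1 + 2 \left(-190\right)\right)^{2}}{4897450 - \frac{3458214}{4330733}} = \frac{4537449 - \left(-1 - 380\right)^{2}}{\frac{21209544872636}{4330733}} = \left(4537449 - \left(-381\right)^{2}\right) \frac{4330733}{21209544872636} = \left(4537449 - 145161\right) \frac{4330733}{21209544872636} = 4392288 \cdot \frac{4330733}{21209544872636} = \frac{4755456646776}{5302386218159}$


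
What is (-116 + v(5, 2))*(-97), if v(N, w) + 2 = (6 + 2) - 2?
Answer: 10864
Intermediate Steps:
v(N, w) = 4 (v(N, w) = -2 + ((6 + 2) - 2) = -2 + (8 - 2) = -2 + 6 = 4)
(-116 + v(5, 2))*(-97) = (-116 + 4)*(-97) = -112*(-97) = 10864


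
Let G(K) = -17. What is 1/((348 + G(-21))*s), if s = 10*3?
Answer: 1/9930 ≈ 0.00010070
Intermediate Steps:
s = 30
1/((348 + G(-21))*s) = 1/((348 - 17)*30) = 1/(331*30) = 1/9930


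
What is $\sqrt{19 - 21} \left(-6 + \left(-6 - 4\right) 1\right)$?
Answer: $- 16 i \sqrt{2} \approx - 22.627 i$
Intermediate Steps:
$\sqrt{19 - 21} \left(-6 + \left(-6 - 4\right) 1\right) = \sqrt{-2} \left(-6 - 10\right) = i \sqrt{2} \left(-6 - 10\right) = i \sqrt{2} \left(-16\right) = - 16 i \sqrt{2}$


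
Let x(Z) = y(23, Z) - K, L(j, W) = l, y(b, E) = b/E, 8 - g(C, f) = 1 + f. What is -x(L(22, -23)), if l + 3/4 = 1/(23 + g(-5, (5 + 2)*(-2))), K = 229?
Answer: 2085/8 ≈ 260.63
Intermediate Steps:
g(C, f) = 7 - f (g(C, f) = 8 - (1 + f) = 8 + (-1 - f) = 7 - f)
l = -8/11 (l = -¾ + 1/(23 + (7 - (5 + 2)*(-2))) = -¾ + 1/(23 + (7 - 7*(-2))) = -¾ + 1/(23 + (7 - 1*(-14))) = -¾ + 1/(23 + (7 + 14)) = -¾ + 1/(23 + 21) = -¾ + 1/44 = -8/11 ≈ -0.72727)
L(j, W) = -8/11
x(Z) = -229 + 23/Z (x(Z) = 23/Z - 1*229 = 23/Z - 229 = -229 + 23/Z)
-x(L(22, -23)) = -(-229 + 23/(-8/11)) = -(-229 + 23*(-11/8)) = -(-229 - 253/8) = -1*(-2085/8) = 2085/8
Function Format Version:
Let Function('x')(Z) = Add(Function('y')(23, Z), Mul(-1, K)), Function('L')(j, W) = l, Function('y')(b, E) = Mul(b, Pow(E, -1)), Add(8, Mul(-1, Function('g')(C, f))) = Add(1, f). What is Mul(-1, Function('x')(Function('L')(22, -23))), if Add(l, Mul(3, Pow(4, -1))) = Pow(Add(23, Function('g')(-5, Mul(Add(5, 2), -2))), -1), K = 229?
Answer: Rational(2085, 8) ≈ 260.63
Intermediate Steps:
Function('g')(C, f) = Add(7, Mul(-1, f)) (Function('g')(C, f) = Add(8, Mul(-1, Add(1, f))) = Add(8, Add(-1, Mul(-1, f))) = Add(7, Mul(-1, f)))
l = Rational(-8, 11) (l = Add(Rational(-3, 4), Pow(Add(23, Add(7, Mul(-1, Mul(Add(5, 2), -2)))), -1)) = Add(Rational(-3, 4), Pow(Add(23, Add(7, Mul(-1, Mul(7, -2)))), -1)) = Add(Rational(-3, 4), Pow(Add(23, Add(7, Mul(-1, -14))), -1)) = Add(Rational(-3, 4), Pow(Add(23, Add(7, 14)), -1)) = Add(Rational(-3, 4), Pow(Add(23, 21), -1)) = Add(Rational(-3, 4), Pow(44, -1)) = Add(Rational(-3, 4), Rational(1, 44)) = Rational(-8, 11) ≈ -0.72727)
Function('L')(j, W) = Rational(-8, 11)
Function('x')(Z) = Add(-229, Mul(23, Pow(Z, -1))) (Function('x')(Z) = Add(Mul(23, Pow(Z, -1)), Mul(-1, 229)) = Add(Mul(23, Pow(Z, -1)), -229) = Add(-229, Mul(23, Pow(Z, -1))))
Mul(-1, Function('x')(Function('L')(22, -23))) = Mul(-1, Add(-229, Mul(23, Pow(Rational(-8, 11), -1)))) = Mul(-1, Add(-229, Mul(23, Rational(-11, 8)))) = Mul(-1, Add(-229, Rational(-253, 8))) = Mul(-1, Rational(-2085, 8)) = Rational(2085, 8)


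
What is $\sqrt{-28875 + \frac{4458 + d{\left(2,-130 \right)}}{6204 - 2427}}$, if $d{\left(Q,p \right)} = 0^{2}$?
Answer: $\frac{i \sqrt{45767343001}}{1259} \approx 169.92 i$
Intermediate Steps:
$d{\left(Q,p \right)} = 0$
$\sqrt{-28875 + \frac{4458 + d{\left(2,-130 \right)}}{6204 - 2427}} = \sqrt{-28875 + \frac{4458 + 0}{6204 - 2427}} = \sqrt{-28875 + \frac{4458}{3777}} = \sqrt{-28875 + 4458 \cdot \frac{1}{3777}} = \sqrt{-28875 + \frac{1486}{1259}} = \sqrt{- \frac{36352139}{1259}} = \frac{i \sqrt{45767343001}}{1259}$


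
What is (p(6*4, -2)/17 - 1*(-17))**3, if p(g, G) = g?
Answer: 30664297/4913 ≈ 6241.5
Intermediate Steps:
(p(6*4, -2)/17 - 1*(-17))**3 = ((6*4)/17 - 1*(-17))**3 = (24*(1/17) + 17)**3 = (24/17 + 17)**3 = (313/17)**3 = 30664297/4913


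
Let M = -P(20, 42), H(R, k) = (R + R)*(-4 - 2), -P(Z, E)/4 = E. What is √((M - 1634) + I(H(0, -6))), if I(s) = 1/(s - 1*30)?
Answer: I*√1319430/30 ≈ 38.289*I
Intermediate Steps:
P(Z, E) = -4*E
H(R, k) = -12*R (H(R, k) = (2*R)*(-6) = -12*R)
I(s) = 1/(-30 + s) (I(s) = 1/(s - 30) = 1/(-30 + s))
M = 168 (M = -(-4)*42 = -1*(-168) = 168)
√((M - 1634) + I(H(0, -6))) = √((168 - 1634) + 1/(-30 - 12*0)) = √(-1466 + 1/(-30 + 0)) = √(-1466 + 1/(-30)) = √(-1466 - 1/30) = √(-43981/30) = I*√1319430/30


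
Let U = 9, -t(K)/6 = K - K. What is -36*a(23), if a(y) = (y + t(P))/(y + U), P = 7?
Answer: -207/8 ≈ -25.875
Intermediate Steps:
t(K) = 0 (t(K) = -6*(K - K) = -6*0 = 0)
a(y) = y/(9 + y) (a(y) = (y + 0)/(y + 9) = y/(9 + y))
-36*a(23) = -828/(9 + 23) = -828/32 = -36*23/32 = -207/8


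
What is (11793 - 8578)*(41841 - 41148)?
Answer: 2227995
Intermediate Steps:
(11793 - 8578)*(41841 - 41148) = 3215*693 = 2227995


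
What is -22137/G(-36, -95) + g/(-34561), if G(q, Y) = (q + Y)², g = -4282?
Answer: -691593455/593101321 ≈ -1.1661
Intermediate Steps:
G(q, Y) = (Y + q)²
-22137/G(-36, -95) + g/(-34561) = -22137/(-95 - 36)² - 4282/(-34561) = -22137/((-131)²) - 4282*(-1/34561) = -22137/17161 + 4282/34561 = -691593455/593101321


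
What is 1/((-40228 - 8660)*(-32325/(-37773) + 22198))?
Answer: -1399/1518275467576 ≈ -9.2144e-10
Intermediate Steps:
1/((-40228 - 8660)*(-32325/(-37773) + 22198)) = 1/(-48888*(-32325*(-1/37773) + 22198)) = 1/(-48888*(10775/12591 + 22198)) = 1/(-48888*279505793/12591) = 1/(-1518275467576/1399) = -1399/1518275467576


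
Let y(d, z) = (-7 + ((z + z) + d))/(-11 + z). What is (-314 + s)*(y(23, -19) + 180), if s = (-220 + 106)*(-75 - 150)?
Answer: 68685896/15 ≈ 4.5791e+6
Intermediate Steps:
y(d, z) = (-7 + d + 2*z)/(-11 + z) (y(d, z) = (-7 + (2*z + d))/(-11 + z) = (-7 + (d + 2*z))/(-11 + z) = (-7 + d + 2*z)/(-11 + z))
s = 25650 (s = -114*(-225) = 25650)
(-314 + s)*(y(23, -19) + 180) = (-314 + 25650)*((-7 + 23 + 2*(-19))/(-11 - 19) + 180) = 25336*((-7 + 23 - 38)/(-30) + 180) = 25336*(-1/30*(-22) + 180) = 25336*(11/15 + 180) = 25336*(2711/15) = 68685896/15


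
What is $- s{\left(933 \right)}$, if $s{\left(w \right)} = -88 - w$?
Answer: $1021$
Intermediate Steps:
$- s{\left(933 \right)} = - (-88 - 933) = \left(-1\right) \left(-1021\right) = 1021$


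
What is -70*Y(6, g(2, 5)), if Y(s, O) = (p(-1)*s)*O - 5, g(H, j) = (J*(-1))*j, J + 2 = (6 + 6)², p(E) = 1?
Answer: 298550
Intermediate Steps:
J = 142 (J = -2 + (6 + 6)² = -2 + 12² = -2 + 144 = 142)
g(H, j) = -142*j (g(H, j) = (142*(-1))*j = -142*j)
Y(s, O) = -5 + O*s (Y(s, O) = (1*s)*O - 5 = s*O - 5 = O*s - 5 = -5 + O*s)
-70*Y(6, g(2, 5)) = -70*(-5 - 142*5*6) = -70*(-5 - 710*6) = -70*(-5 - 4260) = -70*(-4265) = 298550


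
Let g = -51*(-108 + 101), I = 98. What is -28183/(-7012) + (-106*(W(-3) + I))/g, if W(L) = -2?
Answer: -20430927/834428 ≈ -24.485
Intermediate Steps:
g = 357 (g = -51*(-7) = 357)
-28183/(-7012) + (-106*(W(-3) + I))/g = -28183/(-7012) - 106*(-2 + 98)/357 = -28183*(-1/7012) - 106*96*(1/357) = 28183/7012 - 10176*1/357 = 28183/7012 - 3392/119 = -20430927/834428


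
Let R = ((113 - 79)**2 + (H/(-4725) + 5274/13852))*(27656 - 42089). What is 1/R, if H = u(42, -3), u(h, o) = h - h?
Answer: -6926/115595239269 ≈ -5.9916e-8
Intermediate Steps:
u(h, o) = 0
H = 0
R = -115595239269/6926 (R = ((113 - 79)**2 + (0/(-4725) + 5274/13852))*(27656 - 42089) = (34**2 + (0*(-1/4725) + 5274*(1/13852)))*(-14433) = (1156 + (0 + 2637/6926))*(-14433) = (1156 + 2637/6926)*(-14433) = (8009093/6926)*(-14433) = -115595239269/6926 ≈ -1.6690e+7)
1/R = 1/(-115595239269/6926) = -6926/115595239269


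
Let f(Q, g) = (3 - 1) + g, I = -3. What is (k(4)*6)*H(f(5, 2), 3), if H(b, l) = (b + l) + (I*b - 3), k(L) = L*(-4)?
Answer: 768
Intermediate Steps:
k(L) = -4*L
f(Q, g) = 2 + g
H(b, l) = -3 + l - 2*b (H(b, l) = (b + l) + (-3*b - 3) = (b + l) + (-3 - 3*b) = -3 + l - 2*b)
(k(4)*6)*H(f(5, 2), 3) = (-4*4*6)*(-3 + 3 - 2*(2 + 2)) = (-16*6)*(-3 + 3 - 2*4) = -96*(-3 + 3 - 8) = -96*(-8) = 768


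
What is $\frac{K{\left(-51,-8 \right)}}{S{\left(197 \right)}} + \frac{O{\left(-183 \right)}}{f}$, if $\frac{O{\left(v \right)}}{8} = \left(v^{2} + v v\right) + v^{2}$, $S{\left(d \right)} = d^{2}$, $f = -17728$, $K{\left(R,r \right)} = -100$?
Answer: $- \frac{3899245403}{86000744} \approx -45.34$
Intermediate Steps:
$O{\left(v \right)} = 24 v^{2}$ ($O{\left(v \right)} = 8 \left(\left(v^{2} + v v\right) + v^{2}\right) = 8 \left(\left(v^{2} + v^{2}\right) + v^{2}\right) = 8 \left(2 v^{2} + v^{2}\right) = 8 \cdot 3 v^{2} = 24 v^{2}$)
$\frac{K{\left(-51,-8 \right)}}{S{\left(197 \right)}} + \frac{O{\left(-183 \right)}}{f} = - \frac{100}{197^{2}} + \frac{24 \left(-183\right)^{2}}{-17728} = - \frac{100}{38809} + 24 \cdot 33489 \left(- \frac{1}{17728}\right) = \left(-100\right) \frac{1}{38809} + 803736 \left(- \frac{1}{17728}\right) = - \frac{100}{38809} - \frac{100467}{2216} = - \frac{3899245403}{86000744}$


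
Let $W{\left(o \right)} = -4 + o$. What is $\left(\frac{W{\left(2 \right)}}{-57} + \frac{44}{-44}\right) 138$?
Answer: $- \frac{2530}{19} \approx -133.16$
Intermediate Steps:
$\left(\frac{W{\left(2 \right)}}{-57} + \frac{44}{-44}\right) 138 = \left(\frac{-4 + 2}{-57} + \frac{44}{-44}\right) 138 = \left(\left(-2\right) \left(- \frac{1}{57}\right) + 44 \left(- \frac{1}{44}\right)\right) 138 = \left(\frac{2}{57} - 1\right) 138 = \left(- \frac{55}{57}\right) 138 = - \frac{2530}{19}$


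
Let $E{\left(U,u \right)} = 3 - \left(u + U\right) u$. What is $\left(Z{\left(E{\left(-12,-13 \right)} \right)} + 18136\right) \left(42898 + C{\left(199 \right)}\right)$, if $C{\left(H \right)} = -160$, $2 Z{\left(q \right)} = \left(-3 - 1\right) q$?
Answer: $802619640$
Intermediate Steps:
$E{\left(U,u \right)} = 3 - u \left(U + u\right)$ ($E{\left(U,u \right)} = 3 - \left(U + u\right) u = 3 - u \left(U + u\right)$)
$Z{\left(q \right)} = - 2 q$ ($Z{\left(q \right)} = \frac{\left(-3 - 1\right) q}{2} = \frac{\left(-4\right) q}{2} = - 2 q$)
$\left(Z{\left(E{\left(-12,-13 \right)} \right)} + 18136\right) \left(42898 + C{\left(199 \right)}\right) = \left(- 2 \left(3 - \left(-13\right)^{2} - \left(-12\right) \left(-13\right)\right) + 18136\right) \left(42898 - 160\right) = \left(- 2 \left(3 - 169 - 156\right) + 18136\right) 42738 = \left(\left(-2\right) \left(-322\right) + 18136\right) 42738 = \left(644 + 18136\right) 42738 = 18780 \cdot 42738 = 802619640$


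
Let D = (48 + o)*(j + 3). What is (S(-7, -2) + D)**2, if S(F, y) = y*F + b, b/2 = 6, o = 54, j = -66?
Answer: 40960000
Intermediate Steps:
b = 12 (b = 2*6 = 12)
S(F, y) = 12 + F*y (S(F, y) = y*F + 12 = F*y + 12 = 12 + F*y)
D = -6426 (D = (48 + 54)*(-66 + 3) = 102*(-63) = -6426)
(S(-7, -2) + D)**2 = ((12 - 7*(-2)) - 6426)**2 = ((12 + 14) - 6426)**2 = (26 - 6426)**2 = (-6400)**2 = 40960000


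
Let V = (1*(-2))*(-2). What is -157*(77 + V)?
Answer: -12717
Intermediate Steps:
V = 4 (V = -2*(-2) = 4)
-157*(77 + V) = -157*(77 + 4) = -157*81 = -12717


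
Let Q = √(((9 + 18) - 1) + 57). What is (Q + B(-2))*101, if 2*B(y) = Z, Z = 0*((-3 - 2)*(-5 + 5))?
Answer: 101*√83 ≈ 920.15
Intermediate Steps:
Z = 0 (Z = 0*(-5*0) = 0*0 = 0)
B(y) = 0 (B(y) = (½)*0 = 0)
Q = √83 (Q = √((27 - 1) + 57) = √(26 + 57) = √83 ≈ 9.1104)
(Q + B(-2))*101 = (√83 + 0)*101 = √83*101 = 101*√83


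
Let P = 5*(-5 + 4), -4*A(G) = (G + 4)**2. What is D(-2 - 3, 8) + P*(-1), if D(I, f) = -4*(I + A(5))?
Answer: 106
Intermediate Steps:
A(G) = -(4 + G)**2/4 (A(G) = -(G + 4)**2/4 = -(4 + G)**2/4)
D(I, f) = 81 - 4*I (D(I, f) = -4*(I - (4 + 5)**2/4) = -4*(I - 1/4*9**2) = -4*(I - 1/4*81) = -4*(I - 81/4) = -4*(-81/4 + I) = 81 - 4*I)
P = -5 (P = 5*(-1) = -5)
D(-2 - 3, 8) + P*(-1) = (81 - 4*(-2 - 3)) - 5*(-1) = (81 - 4*(-5)) + 5 = (81 + 20) + 5 = 101 + 5 = 106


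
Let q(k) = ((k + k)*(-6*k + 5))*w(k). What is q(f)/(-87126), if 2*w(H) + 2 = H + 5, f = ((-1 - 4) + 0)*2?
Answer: -175/3351 ≈ -0.052223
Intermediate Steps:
f = -10 (f = (-5 + 0)*2 = -5*2 = -10)
w(H) = 3/2 + H/2 (w(H) = -1 + (H + 5)/2 = -1 + (5 + H)/2 = -1 + (5/2 + H/2) = 3/2 + H/2)
q(k) = 2*k*(5 - 6*k)*(3/2 + k/2) (q(k) = ((k + k)*(-6*k + 5))*(3/2 + k/2) = ((2*k)*(5 - 6*k))*(3/2 + k/2) = (2*k*(5 - 6*k))*(3/2 + k/2) = 2*k*(5 - 6*k)*(3/2 + k/2))
q(f)/(-87126) = -1*(-10)*(-5 + 6*(-10))*(3 - 10)/(-87126) = -1*(-10)*(-5 - 60)*(-7)*(-1/87126) = -1*(-10)*(-65)*(-7)*(-1/87126) = 4550*(-1/87126) = -175/3351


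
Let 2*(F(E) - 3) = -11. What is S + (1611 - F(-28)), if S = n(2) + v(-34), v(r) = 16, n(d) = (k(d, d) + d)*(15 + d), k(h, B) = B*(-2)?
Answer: 3191/2 ≈ 1595.5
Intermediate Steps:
k(h, B) = -2*B
F(E) = -5/2 (F(E) = 3 + (1/2)*(-11) = 3 - 11/2 = -5/2)
n(d) = -d*(15 + d) (n(d) = (-2*d + d)*(15 + d) = (-d)*(15 + d) = -d*(15 + d))
S = -18 (S = 2*(-15 - 1*2) + 16 = 2*(-15 - 2) + 16 = 2*(-17) + 16 = -34 + 16 = -18)
S + (1611 - F(-28)) = -18 + (1611 - 1*(-5/2)) = -18 + (1611 + 5/2) = -18 + 3227/2 = 3191/2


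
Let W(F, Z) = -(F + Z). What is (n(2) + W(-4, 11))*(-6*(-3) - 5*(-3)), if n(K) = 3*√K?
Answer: -231 + 99*√2 ≈ -90.993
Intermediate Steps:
W(F, Z) = -F - Z
(n(2) + W(-4, 11))*(-6*(-3) - 5*(-3)) = (3*√2 + (-1*(-4) - 1*11))*(-6*(-3) - 5*(-3)) = (3*√2 + (4 - 11))*(18 + 15) = (3*√2 - 7)*33 = (-7 + 3*√2)*33 = -231 + 99*√2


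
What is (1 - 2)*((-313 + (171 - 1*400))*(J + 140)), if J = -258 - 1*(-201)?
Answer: 44986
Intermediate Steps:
J = -57 (J = -258 + 201 = -57)
(1 - 2)*((-313 + (171 - 1*400))*(J + 140)) = (1 - 2)*((-313 + (171 - 1*400))*(-57 + 140)) = -(-313 + (171 - 400))*83 = -(-313 - 229)*83 = -(-542)*83 = -1*(-44986) = 44986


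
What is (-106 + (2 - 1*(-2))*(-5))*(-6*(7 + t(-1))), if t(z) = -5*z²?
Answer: 1512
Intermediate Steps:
(-106 + (2 - 1*(-2))*(-5))*(-6*(7 + t(-1))) = (-106 + (2 - 1*(-2))*(-5))*(-6*(7 - 5*(-1)²)) = (-106 + (2 + 2)*(-5))*(-6*(7 - 5*1)) = (-106 + 4*(-5))*(-6*(7 - 5)) = (-106 - 20)*(-6*2) = -126*(-12) = 1512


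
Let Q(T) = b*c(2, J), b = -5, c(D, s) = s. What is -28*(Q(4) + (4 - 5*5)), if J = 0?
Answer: 588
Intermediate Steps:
Q(T) = 0 (Q(T) = -5*0 = 0)
-28*(Q(4) + (4 - 5*5)) = -28*(0 + (4 - 5*5)) = -28*(0 + (4 - 25)) = -28*(0 - 21) = -28*(-21) = 588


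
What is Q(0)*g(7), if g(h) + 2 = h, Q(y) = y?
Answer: 0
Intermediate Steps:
g(h) = -2 + h
Q(0)*g(7) = 0*(-2 + 7) = 0*5 = 0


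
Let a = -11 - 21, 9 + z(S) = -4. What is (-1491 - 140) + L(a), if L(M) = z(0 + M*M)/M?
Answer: -52179/32 ≈ -1630.6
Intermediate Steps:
z(S) = -13 (z(S) = -9 - 4 = -13)
a = -32
L(M) = -13/M
(-1491 - 140) + L(a) = (-1491 - 140) - 13/(-32) = -1631 - 13*(-1/32) = -1631 + 13/32 = -52179/32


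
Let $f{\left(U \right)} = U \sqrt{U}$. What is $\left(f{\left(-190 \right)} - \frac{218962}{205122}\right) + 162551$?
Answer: $\frac{16671283630}{102561} - 190 i \sqrt{190} \approx 1.6255 \cdot 10^{5} - 2619.0 i$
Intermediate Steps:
$f{\left(U \right)} = U^{\frac{3}{2}}$
$\left(f{\left(-190 \right)} - \frac{218962}{205122}\right) + 162551 = \left(\left(-190\right)^{\frac{3}{2}} - \frac{218962}{205122}\right) + 162551 = \left(- 190 i \sqrt{190} - \frac{109481}{102561}\right) + 162551 = \left(- \frac{109481}{102561} - 190 i \sqrt{190}\right) + 162551 = \frac{16671283630}{102561} - 190 i \sqrt{190}$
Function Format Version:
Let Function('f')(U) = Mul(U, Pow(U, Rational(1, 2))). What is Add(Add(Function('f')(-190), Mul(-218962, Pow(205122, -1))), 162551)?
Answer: Add(Rational(16671283630, 102561), Mul(-190, I, Pow(190, Rational(1, 2)))) ≈ Add(1.6255e+5, Mul(-2619.0, I))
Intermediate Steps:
Function('f')(U) = Pow(U, Rational(3, 2))
Add(Add(Function('f')(-190), Mul(-218962, Pow(205122, -1))), 162551) = Add(Add(Pow(-190, Rational(3, 2)), Mul(-218962, Pow(205122, -1))), 162551) = Add(Add(Mul(-190, I, Pow(190, Rational(1, 2))), Mul(-218962, Rational(1, 205122))), 162551) = Add(Add(Mul(-190, I, Pow(190, Rational(1, 2))), Rational(-109481, 102561)), 162551) = Add(Add(Rational(-109481, 102561), Mul(-190, I, Pow(190, Rational(1, 2)))), 162551) = Add(Rational(16671283630, 102561), Mul(-190, I, Pow(190, Rational(1, 2))))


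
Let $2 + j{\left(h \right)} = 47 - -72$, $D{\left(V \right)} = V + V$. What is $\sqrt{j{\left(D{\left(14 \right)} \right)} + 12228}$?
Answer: $\sqrt{12345} \approx 111.11$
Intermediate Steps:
$D{\left(V \right)} = 2 V$
$j{\left(h \right)} = 117$ ($j{\left(h \right)} = -2 + \left(47 - -72\right) = -2 + \left(47 + 72\right) = -2 + 119 = 117$)
$\sqrt{j{\left(D{\left(14 \right)} \right)} + 12228} = \sqrt{117 + 12228} = \sqrt{12345}$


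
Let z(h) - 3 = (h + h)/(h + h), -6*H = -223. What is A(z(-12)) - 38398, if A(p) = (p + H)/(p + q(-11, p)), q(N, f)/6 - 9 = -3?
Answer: -9215273/240 ≈ -38397.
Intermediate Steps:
H = 223/6 (H = -1/6*(-223) = 223/6 ≈ 37.167)
q(N, f) = 36 (q(N, f) = 54 + 6*(-3) = 54 - 18 = 36)
z(h) = 4 (z(h) = 3 + (h + h)/(h + h) = 3 + (2*h)/((2*h)) = 3 + (2*h)*(1/(2*h)) = 3 + 1 = 4)
A(p) = (223/6 + p)/(36 + p) (A(p) = (p + 223/6)/(p + 36) = (223/6 + p)/(36 + p))
A(z(-12)) - 38398 = (223/6 + 4)/(36 + 4) - 38398 = (247/6)/40 - 38398 = (1/40)*(247/6) - 38398 = 247/240 - 38398 = -9215273/240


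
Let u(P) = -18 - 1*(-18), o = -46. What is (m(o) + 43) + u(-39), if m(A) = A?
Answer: -3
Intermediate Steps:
u(P) = 0 (u(P) = -18 + 18 = 0)
(m(o) + 43) + u(-39) = (-46 + 43) + 0 = -3 + 0 = -3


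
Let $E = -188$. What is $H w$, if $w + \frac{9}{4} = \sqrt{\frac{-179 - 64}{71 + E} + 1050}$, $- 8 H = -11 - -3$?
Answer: $- \frac{9}{4} + \frac{\sqrt{177801}}{13} \approx 30.186$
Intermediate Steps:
$H = 1$ ($H = - \frac{-11 - -3}{8} = - \frac{-11 + 3}{8} = \left(- \frac{1}{8}\right) \left(-8\right) = 1$)
$w = - \frac{9}{4} + \frac{\sqrt{177801}}{13}$ ($w = - \frac{9}{4} + \sqrt{\frac{-179 - 64}{71 - 188} + 1050} = - \frac{9}{4} + \sqrt{- \frac{243}{-117} + 1050} = - \frac{9}{4} + \sqrt{\left(-243\right) \left(- \frac{1}{117}\right) + 1050} = - \frac{9}{4} + \sqrt{\frac{27}{13} + 1050} = - \frac{9}{4} + \sqrt{\frac{13677}{13}} = - \frac{9}{4} + \frac{\sqrt{177801}}{13} \approx 30.186$)
$H w = 1 \left(- \frac{9}{4} + \frac{\sqrt{177801}}{13}\right) = - \frac{9}{4} + \frac{\sqrt{177801}}{13}$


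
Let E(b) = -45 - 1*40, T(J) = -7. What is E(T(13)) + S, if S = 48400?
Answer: 48315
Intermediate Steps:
E(b) = -85 (E(b) = -45 - 40 = -85)
E(T(13)) + S = -85 + 48400 = 48315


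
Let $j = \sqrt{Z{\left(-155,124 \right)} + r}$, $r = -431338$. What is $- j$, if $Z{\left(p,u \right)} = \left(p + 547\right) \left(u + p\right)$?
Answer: $- i \sqrt{443490} \approx - 665.95 i$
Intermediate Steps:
$Z{\left(p,u \right)} = \left(547 + p\right) \left(p + u\right)$
$j = i \sqrt{443490}$ ($j = \sqrt{\left(\left(-155\right)^{2} + 547 \left(-155\right) + 547 \cdot 124 - 19220\right) - 431338} = \sqrt{\left(24025 - 84785 + 67828 - 19220\right) - 431338} = \sqrt{-12152 - 431338} = \sqrt{-443490} = i \sqrt{443490} \approx 665.95 i$)
$- j = - i \sqrt{443490}$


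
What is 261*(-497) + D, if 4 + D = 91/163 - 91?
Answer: -21159265/163 ≈ -1.2981e+5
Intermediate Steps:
D = -15394/163 (D = -4 + (91/163 - 91) = -4 - 14742/163 = -15394/163 ≈ -94.442)
261*(-497) + D = 261*(-497) - 15394/163 = -129717 - 15394/163 = -21159265/163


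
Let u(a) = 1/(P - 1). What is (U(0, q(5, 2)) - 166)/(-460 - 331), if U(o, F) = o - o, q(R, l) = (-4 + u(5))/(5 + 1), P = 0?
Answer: 166/791 ≈ 0.20986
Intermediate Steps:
u(a) = -1 (u(a) = 1/(0 - 1) = 1/(-1) = -1)
q(R, l) = -5/6 (q(R, l) = (-4 - 1)/(5 + 1) = -5/6)
U(o, F) = 0
(U(0, q(5, 2)) - 166)/(-460 - 331) = (0 - 166)/(-460 - 331) = -166/(-791) = -166*(-1/791) = 166/791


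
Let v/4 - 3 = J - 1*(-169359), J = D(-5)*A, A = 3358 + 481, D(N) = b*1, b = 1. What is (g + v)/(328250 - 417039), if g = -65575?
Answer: -627229/88789 ≈ -7.0643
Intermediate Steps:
D(N) = 1 (D(N) = 1*1 = 1)
A = 3839
J = 3839 (J = 1*3839 = 3839)
v = 692804 (v = 12 + 4*(3839 - 1*(-169359)) = 12 + 4*(3839 + 169359) = 12 + 4*173198 = 12 + 692792 = 692804)
(g + v)/(328250 - 417039) = (-65575 + 692804)/(328250 - 417039) = 627229/(-88789) = 627229*(-1/88789) = -627229/88789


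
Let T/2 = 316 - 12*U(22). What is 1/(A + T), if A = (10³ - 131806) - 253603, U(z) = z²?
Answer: -1/395393 ≈ -2.5291e-6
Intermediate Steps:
T = -10984 (T = 2*(316 - 12*22²) = 2*(316 - 12*484) = 2*(316 - 5808) = 2*(-5492) = -10984)
A = -384409 (A = (1000 - 131806) - 253603 = -130806 - 253603 = -384409)
1/(A + T) = 1/(-384409 - 10984) = 1/(-395393) = -1/395393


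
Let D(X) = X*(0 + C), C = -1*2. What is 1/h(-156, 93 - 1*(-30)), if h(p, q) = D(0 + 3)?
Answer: -⅙ ≈ -0.16667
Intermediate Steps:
C = -2
D(X) = -2*X (D(X) = X*(0 - 2) = X*(-2) = -2*X)
h(p, q) = -6 (h(p, q) = -2*(0 + 3) = -2*3 = -6)
1/h(-156, 93 - 1*(-30)) = 1/(-6) = -⅙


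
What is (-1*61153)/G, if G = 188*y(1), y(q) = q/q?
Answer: -61153/188 ≈ -325.28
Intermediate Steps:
y(q) = 1
G = 188 (G = 188*1 = 188)
(-1*61153)/G = -1*61153/188 = -61153*1/188 = -61153/188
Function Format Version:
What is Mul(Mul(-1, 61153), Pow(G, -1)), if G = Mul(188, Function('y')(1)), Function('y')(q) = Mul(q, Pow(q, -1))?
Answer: Rational(-61153, 188) ≈ -325.28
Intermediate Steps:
Function('y')(q) = 1
G = 188 (G = Mul(188, 1) = 188)
Mul(Mul(-1, 61153), Pow(G, -1)) = Mul(Mul(-1, 61153), Pow(188, -1)) = Mul(-61153, Rational(1, 188)) = Rational(-61153, 188)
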